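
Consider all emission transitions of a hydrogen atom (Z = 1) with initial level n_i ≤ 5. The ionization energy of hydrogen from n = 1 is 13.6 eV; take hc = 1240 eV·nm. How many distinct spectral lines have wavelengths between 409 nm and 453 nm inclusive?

Enumerate all n_i → n_f pairs with 1 ≤ n_f < n_i ≤ 5 and compute λ = 1240 / [13.6·1·(1/n_f² − 1/n_i²)].
Lines falling in [409, 453] nm: 5→2 (434.2 nm).

1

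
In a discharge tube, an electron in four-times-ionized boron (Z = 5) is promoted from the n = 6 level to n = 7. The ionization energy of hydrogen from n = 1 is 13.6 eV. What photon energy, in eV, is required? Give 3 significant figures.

2.51 eV

The Bohr energies scale as Z², so for Z = 5: E_n = −340.0/n² eV.
E_7 = −340.0/49 = −6.939 eV and E_6 = −340.0/36 = −9.444 eV.
The photon energy is |E_7 − E_6| = 2.51 eV.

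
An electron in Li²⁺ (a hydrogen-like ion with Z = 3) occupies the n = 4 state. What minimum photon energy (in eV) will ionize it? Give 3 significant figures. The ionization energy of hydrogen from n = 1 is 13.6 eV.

7.65 eV

E_n = −13.6 Z²/n² = −122.4/n² eV for Z = 3.
E_4 = −122.4/16 = −7.65 eV, so ionization (to E = 0) requires 7.65 eV.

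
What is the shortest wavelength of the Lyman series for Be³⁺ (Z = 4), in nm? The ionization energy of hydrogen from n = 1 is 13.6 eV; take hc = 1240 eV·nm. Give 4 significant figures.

5.699 nm

The Lyman series has lower level n_f = 1; the series limit corresponds to n_i → ∞.
ΔE_max = 13.6 × 16 / 1² = 217.6 eV.
λ_min = 1240 / 217.6 = 5.699 nm.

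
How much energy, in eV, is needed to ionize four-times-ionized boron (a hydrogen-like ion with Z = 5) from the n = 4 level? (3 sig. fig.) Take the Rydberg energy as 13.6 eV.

E_n = −13.6 Z²/n² = −340.0/n² eV for Z = 5.
E_4 = −340.0/16 = −21.3 eV, so ionization (to E = 0) requires 21.3 eV.

21.3 eV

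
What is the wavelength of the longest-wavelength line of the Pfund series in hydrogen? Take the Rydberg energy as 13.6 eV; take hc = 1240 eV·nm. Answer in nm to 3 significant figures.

7460 nm

The Pfund series terminates on n_f = 5; the first line has n_i = 5+1 = 6.
ΔE = 13.60 × (1/5² − 1/6²) = 0.1662 eV.
λ = 1240 / 0.1662 = 7460 nm.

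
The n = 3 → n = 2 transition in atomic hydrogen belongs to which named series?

The series is set by the lower level: n_f = 2 is the Balmer series.

Balmer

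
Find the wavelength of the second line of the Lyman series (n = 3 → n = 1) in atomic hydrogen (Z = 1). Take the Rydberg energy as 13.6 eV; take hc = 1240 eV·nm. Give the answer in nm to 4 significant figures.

102.6 nm

The Lyman series terminates on n_f = 1; the second line has n_i = 1+2 = 3.
ΔE = 13.60 × (1/1² − 1/3²) = 12.09 eV.
λ = 1240 / 12.09 = 102.6 nm.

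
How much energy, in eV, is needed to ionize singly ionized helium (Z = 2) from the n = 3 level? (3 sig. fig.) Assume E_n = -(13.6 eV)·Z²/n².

E_n = −13.6 Z²/n² = −54.40/n² eV for Z = 2.
E_3 = −54.40/9 = −6.04 eV, so ionization (to E = 0) requires 6.04 eV.

6.04 eV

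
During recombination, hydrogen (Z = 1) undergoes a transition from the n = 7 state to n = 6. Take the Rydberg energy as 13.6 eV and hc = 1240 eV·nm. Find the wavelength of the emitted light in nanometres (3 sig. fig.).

12400 nm

ΔE = 13.60 × (1/6² − 1/7²) = 13.60 × 0.007370 = 0.1002 eV.
λ = hc/ΔE = 1240 / 0.1002 = 12400 nm.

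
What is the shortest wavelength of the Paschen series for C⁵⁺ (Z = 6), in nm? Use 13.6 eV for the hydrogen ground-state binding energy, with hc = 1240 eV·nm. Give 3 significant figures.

The Paschen series has lower level n_f = 3; the series limit corresponds to n_i → ∞.
ΔE_max = 13.6 × 36 / 3² = 54.40 eV.
λ_min = 1240 / 54.40 = 22.8 nm.

22.8 nm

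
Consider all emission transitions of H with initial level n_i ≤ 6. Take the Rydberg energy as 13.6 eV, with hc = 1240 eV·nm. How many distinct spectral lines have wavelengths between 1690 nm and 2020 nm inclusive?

Enumerate all n_i → n_f pairs with 1 ≤ n_f < n_i ≤ 6 and compute λ = 1240 / [13.6·1·(1/n_f² − 1/n_i²)].
Lines falling in [1690, 2020] nm: 4→3 (1876 nm).

1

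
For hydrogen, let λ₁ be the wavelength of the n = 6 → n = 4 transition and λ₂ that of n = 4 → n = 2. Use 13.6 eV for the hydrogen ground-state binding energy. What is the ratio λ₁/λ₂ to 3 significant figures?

λ ∝ 1/ΔE ∝ 1/(1/n_f² − 1/n_i²), and the Z² and hc factors cancel in the ratio.
λ₁/λ₂ = (1/2² − 1/4²)/(1/4² − 1/6²) = 0.1875/0.03472 = 5.40.

5.40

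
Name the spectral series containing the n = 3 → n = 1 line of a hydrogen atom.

The series is set by the lower level: n_f = 1 is the Lyman series.

Lyman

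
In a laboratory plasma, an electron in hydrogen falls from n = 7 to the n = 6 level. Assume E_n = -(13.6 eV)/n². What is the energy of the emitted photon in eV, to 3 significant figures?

0.100 eV

E_7 = −13.60/49 = −0.2776 eV and E_6 = −13.60/36 = −0.3778 eV.
The photon energy is |E_7 − E_6| = 0.100 eV.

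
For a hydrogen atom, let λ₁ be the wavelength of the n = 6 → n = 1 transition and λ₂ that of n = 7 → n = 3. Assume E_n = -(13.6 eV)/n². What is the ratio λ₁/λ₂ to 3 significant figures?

0.0933

λ ∝ 1/ΔE ∝ 1/(1/n_f² − 1/n_i²), and the Z² and hc factors cancel in the ratio.
λ₁/λ₂ = (1/3² − 1/7²)/(1/1² − 1/6²) = 0.09070/0.9722 = 0.0933.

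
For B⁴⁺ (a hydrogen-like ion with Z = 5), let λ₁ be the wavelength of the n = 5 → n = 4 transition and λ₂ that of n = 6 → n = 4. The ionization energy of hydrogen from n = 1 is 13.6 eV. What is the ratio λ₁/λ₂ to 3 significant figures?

λ ∝ 1/ΔE ∝ 1/(1/n_f² − 1/n_i²), and the Z² and hc factors cancel in the ratio.
λ₁/λ₂ = (1/4² − 1/6²)/(1/4² − 1/5²) = 0.03472/0.02250 = 1.54.

1.54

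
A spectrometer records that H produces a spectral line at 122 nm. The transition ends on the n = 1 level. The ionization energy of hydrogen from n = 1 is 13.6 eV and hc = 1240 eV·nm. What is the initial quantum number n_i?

The photon energy is ΔE = hc/λ = 1240 / 122 = 10.16 eV.
With Z = 1, ΔE = 13.60 × (1/n_f² − 1/n_i²), so 1/n_f² − 1/n_i² = 0.7473.
With n_f = 1: 1/n_i² = 1/1 − 0.7473 = 0.2527, so n_i ≈ 1.99.

n_i = 2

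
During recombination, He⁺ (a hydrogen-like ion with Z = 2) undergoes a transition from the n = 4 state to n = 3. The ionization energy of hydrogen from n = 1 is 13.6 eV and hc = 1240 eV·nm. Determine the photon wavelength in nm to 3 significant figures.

469 nm

For Z = 2 the level energies scale as Z², so the effective Rydberg energy is 13.6 × 4 = 54.40 eV.
ΔE = 54.40 × (1/3² − 1/4²) = 54.40 × 0.04861 = 2.644 eV.
λ = hc/ΔE = 1240 / 2.644 = 469 nm.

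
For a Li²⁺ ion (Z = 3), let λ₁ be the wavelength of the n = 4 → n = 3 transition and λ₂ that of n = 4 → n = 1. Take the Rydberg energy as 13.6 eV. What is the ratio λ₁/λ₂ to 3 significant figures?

19.3

λ ∝ 1/ΔE ∝ 1/(1/n_f² − 1/n_i²), and the Z² and hc factors cancel in the ratio.
λ₁/λ₂ = (1/1² − 1/4²)/(1/3² − 1/4²) = 0.9375/0.04861 = 19.3.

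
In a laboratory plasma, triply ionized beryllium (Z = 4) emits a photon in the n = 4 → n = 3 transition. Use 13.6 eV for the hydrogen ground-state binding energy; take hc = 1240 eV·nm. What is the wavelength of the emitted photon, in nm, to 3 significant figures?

117 nm

For Z = 4 the level energies scale as Z², so the effective Rydberg energy is 13.6 × 16 = 217.6 eV.
ΔE = 217.6 × (1/3² − 1/4²) = 217.6 × 0.04861 = 10.58 eV.
λ = hc/ΔE = 1240 / 10.58 = 117 nm.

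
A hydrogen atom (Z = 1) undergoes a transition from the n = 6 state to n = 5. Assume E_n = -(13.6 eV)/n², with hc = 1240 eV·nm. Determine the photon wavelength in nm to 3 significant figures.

7460 nm

ΔE = 13.60 × (1/5² − 1/6²) = 13.60 × 0.01222 = 0.1662 eV.
λ = hc/ΔE = 1240 / 0.1662 = 7460 nm.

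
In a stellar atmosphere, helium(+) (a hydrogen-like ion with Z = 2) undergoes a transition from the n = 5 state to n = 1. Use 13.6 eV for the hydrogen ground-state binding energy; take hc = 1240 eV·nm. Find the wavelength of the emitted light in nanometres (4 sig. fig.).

23.74 nm

For Z = 2 the level energies scale as Z², so the effective Rydberg energy is 13.6 × 4 = 54.40 eV.
ΔE = 54.40 × (1/1² − 1/5²) = 54.40 × 0.9600 = 52.22 eV.
λ = hc/ΔE = 1240 / 52.22 = 23.74 nm.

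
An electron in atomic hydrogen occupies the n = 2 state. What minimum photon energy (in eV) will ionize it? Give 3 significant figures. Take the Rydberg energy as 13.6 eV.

E_2 = −13.60/4 = −3.40 eV, so ionization (to E = 0) requires 3.40 eV.

3.40 eV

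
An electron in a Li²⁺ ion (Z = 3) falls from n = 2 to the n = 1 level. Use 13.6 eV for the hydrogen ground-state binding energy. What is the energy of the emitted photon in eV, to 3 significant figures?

91.8 eV

The Bohr energies scale as Z², so for Z = 3: E_n = −122.4/n² eV.
E_2 = −122.4/4 = −30.60 eV and E_1 = −122.4/1 = −122.4 eV.
The photon energy is |E_2 − E_1| = 91.8 eV.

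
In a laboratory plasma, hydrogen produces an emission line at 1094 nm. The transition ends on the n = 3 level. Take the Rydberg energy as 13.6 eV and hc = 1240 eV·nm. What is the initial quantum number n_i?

n_i = 6

The photon energy is ΔE = hc/λ = 1240 / 1094 = 1.133 eV.
With Z = 1, ΔE = 13.60 × (1/n_f² − 1/n_i²), so 1/n_f² − 1/n_i² = 0.08334.
With n_f = 3: 1/n_i² = 1/9 − 0.08334 = 0.02777, so n_i ≈ 6.00.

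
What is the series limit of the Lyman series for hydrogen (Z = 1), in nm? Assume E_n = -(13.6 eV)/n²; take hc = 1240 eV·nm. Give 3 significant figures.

The Lyman series has lower level n_f = 1; the series limit corresponds to n_i → ∞.
ΔE_max = 13.6 × 1 / 1² = 13.60 eV.
λ_min = 1240 / 13.60 = 91.2 nm.

91.2 nm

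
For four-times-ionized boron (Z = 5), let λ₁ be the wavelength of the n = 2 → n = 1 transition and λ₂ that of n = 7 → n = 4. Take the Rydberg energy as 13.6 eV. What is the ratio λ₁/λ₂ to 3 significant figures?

λ ∝ 1/ΔE ∝ 1/(1/n_f² − 1/n_i²), and the Z² and hc factors cancel in the ratio.
λ₁/λ₂ = (1/4² − 1/7²)/(1/1² − 1/2²) = 0.04209/0.7500 = 0.0561.

0.0561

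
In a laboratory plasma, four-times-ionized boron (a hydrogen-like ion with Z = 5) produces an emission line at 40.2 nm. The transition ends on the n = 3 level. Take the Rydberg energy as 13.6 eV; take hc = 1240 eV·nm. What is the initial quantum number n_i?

The photon energy is ΔE = hc/λ = 1240 / 40.2 = 30.85 eV.
With Z = 5, ΔE = 340.0 × (1/n_f² − 1/n_i²), so 1/n_f² − 1/n_i² = 0.09072.
With n_f = 3: 1/n_i² = 1/9 − 0.09072 = 0.02039, so n_i ≈ 7.00.

n_i = 7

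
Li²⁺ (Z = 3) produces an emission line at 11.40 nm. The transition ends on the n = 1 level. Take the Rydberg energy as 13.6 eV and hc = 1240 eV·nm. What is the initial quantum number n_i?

The photon energy is ΔE = hc/λ = 1240 / 11.40 = 108.8 eV.
With Z = 3, ΔE = 122.4 × (1/n_f² − 1/n_i²), so 1/n_f² − 1/n_i² = 0.8887.
With n_f = 1: 1/n_i² = 1/1 − 0.8887 = 0.1113, so n_i ≈ 3.00.

n_i = 3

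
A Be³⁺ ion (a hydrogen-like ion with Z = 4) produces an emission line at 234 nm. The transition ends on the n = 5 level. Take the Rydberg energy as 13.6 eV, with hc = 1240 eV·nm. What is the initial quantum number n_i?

n_i = 8

The photon energy is ΔE = hc/λ = 1240 / 234 = 5.299 eV.
With Z = 4, ΔE = 217.6 × (1/n_f² − 1/n_i²), so 1/n_f² − 1/n_i² = 0.02435.
With n_f = 5: 1/n_i² = 1/25 − 0.02435 = 0.01565, so n_i ≈ 7.99.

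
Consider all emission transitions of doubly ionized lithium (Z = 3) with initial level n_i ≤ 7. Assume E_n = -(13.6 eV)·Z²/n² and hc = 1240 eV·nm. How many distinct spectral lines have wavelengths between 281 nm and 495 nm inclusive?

2

Enumerate all n_i → n_f pairs with 1 ≤ n_f < n_i ≤ 7 and compute λ = 1240 / [13.6·9·(1/n_f² − 1/n_i²)].
Lines falling in [281, 495] nm: 6→4 (291.8 nm), 5→4 (450.3 nm).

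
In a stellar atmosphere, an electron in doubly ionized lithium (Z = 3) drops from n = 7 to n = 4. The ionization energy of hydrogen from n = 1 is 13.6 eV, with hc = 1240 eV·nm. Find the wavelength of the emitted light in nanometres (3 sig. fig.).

For Z = 3 the level energies scale as Z², so the effective Rydberg energy is 13.6 × 9 = 122.4 eV.
ΔE = 122.4 × (1/4² − 1/7²) = 122.4 × 0.04209 = 5.152 eV.
λ = hc/ΔE = 1240 / 5.152 = 241 nm.

241 nm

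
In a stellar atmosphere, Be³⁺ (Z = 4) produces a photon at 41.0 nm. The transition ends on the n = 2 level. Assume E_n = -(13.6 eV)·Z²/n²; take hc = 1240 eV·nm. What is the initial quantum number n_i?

The photon energy is ΔE = hc/λ = 1240 / 41.0 = 30.24 eV.
With Z = 4, ΔE = 217.6 × (1/n_f² − 1/n_i²), so 1/n_f² − 1/n_i² = 0.1390.
With n_f = 2: 1/n_i² = 1/4 − 0.1390 = 0.1110, so n_i ≈ 3.00.

n_i = 3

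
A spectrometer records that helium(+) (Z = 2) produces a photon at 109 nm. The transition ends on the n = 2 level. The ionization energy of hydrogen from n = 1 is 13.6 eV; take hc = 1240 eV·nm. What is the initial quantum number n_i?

The photon energy is ΔE = hc/λ = 1240 / 109 = 11.38 eV.
With Z = 2, ΔE = 54.40 × (1/n_f² − 1/n_i²), so 1/n_f² − 1/n_i² = 0.2091.
With n_f = 2: 1/n_i² = 1/4 − 0.2091 = 0.04088, so n_i ≈ 4.95.

n_i = 5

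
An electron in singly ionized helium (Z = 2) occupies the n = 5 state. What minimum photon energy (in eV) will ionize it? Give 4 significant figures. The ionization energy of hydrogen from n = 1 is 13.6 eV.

E_n = −13.6 Z²/n² = −54.40/n² eV for Z = 2.
E_5 = −54.40/25 = −2.176 eV, so ionization (to E = 0) requires 2.176 eV.

2.176 eV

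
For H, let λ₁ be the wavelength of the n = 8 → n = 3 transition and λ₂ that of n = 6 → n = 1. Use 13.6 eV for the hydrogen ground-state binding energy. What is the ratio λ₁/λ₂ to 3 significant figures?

λ ∝ 1/ΔE ∝ 1/(1/n_f² − 1/n_i²), and the Z² and hc factors cancel in the ratio.
λ₁/λ₂ = (1/1² − 1/6²)/(1/3² − 1/8²) = 0.9722/0.09549 = 10.2.

10.2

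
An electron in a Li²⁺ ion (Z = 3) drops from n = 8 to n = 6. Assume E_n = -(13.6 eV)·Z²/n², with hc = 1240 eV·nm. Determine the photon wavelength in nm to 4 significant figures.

For Z = 3 the level energies scale as Z², so the effective Rydberg energy is 13.6 × 9 = 122.4 eV.
ΔE = 122.4 × (1/6² − 1/8²) = 122.4 × 0.01215 = 1.488 eV.
λ = hc/ΔE = 1240 / 1.488 = 833.6 nm.

833.6 nm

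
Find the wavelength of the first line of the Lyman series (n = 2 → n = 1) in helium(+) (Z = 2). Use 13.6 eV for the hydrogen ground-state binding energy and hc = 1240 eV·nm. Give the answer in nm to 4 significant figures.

The Lyman series terminates on n_f = 1; the first line has n_i = 1+1 = 2.
ΔE = 54.40 × (1/1² − 1/2²) = 40.80 eV.
λ = 1240 / 40.80 = 30.39 nm.

30.39 nm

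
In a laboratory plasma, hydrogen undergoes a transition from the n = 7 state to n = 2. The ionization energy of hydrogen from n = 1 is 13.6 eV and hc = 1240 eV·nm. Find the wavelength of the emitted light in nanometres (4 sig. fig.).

ΔE = 13.60 × (1/2² − 1/7²) = 13.60 × 0.2296 = 3.122 eV.
λ = hc/ΔE = 1240 / 3.122 = 397.1 nm.

397.1 nm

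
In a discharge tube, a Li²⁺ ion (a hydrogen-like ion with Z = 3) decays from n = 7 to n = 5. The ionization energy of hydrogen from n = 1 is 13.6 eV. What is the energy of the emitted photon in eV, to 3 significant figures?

The Bohr energies scale as Z², so for Z = 3: E_n = −122.4/n² eV.
E_7 = −122.4/49 = −2.498 eV and E_5 = −122.4/25 = −4.896 eV.
The photon energy is |E_7 − E_5| = 2.40 eV.

2.40 eV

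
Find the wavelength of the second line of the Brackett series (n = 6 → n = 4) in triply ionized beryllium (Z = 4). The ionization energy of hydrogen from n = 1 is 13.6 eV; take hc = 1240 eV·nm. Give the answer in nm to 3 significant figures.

164 nm

The Brackett series terminates on n_f = 4; the second line has n_i = 4+2 = 6.
ΔE = 217.6 × (1/4² − 1/6²) = 7.556 eV.
λ = 1240 / 7.556 = 164 nm.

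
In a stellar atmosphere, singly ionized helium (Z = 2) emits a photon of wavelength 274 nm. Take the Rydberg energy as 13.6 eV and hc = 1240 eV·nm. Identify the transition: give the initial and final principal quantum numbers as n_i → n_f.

n_i = 6, n_f = 3

The photon energy is ΔE = hc/λ = 1240 / 274 = 4.526 eV.
With Z = 2, ΔE = 54.40 × (1/n_f² − 1/n_i²), so 1/n_f² − 1/n_i² = 0.08319.
Trying n_f = 3 gives 1/n_i² = 0.02792, i.e. n_i ≈ 6; this pair matches.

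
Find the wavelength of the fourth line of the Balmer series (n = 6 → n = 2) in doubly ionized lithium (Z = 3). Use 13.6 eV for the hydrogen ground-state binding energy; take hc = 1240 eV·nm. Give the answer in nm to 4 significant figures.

The Balmer series terminates on n_f = 2; the fourth line has n_i = 2+4 = 6.
ΔE = 122.4 × (1/2² − 1/6²) = 27.20 eV.
λ = 1240 / 27.20 = 45.59 nm.

45.59 nm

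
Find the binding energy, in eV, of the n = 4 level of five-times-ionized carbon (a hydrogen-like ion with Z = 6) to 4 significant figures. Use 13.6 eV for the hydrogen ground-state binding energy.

E_n = −13.6 Z²/n² = −489.6/n² eV for Z = 6.
E_4 = −489.6/16 = −30.60 eV, so ionization (to E = 0) requires 30.60 eV.

30.60 eV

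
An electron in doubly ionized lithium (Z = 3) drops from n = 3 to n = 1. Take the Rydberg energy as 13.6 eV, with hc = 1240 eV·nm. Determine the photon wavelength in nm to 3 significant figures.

11.4 nm

For Z = 3 the level energies scale as Z², so the effective Rydberg energy is 13.6 × 9 = 122.4 eV.
ΔE = 122.4 × (1/1² − 1/3²) = 122.4 × 0.8889 = 108.8 eV.
λ = hc/ΔE = 1240 / 108.8 = 11.4 nm.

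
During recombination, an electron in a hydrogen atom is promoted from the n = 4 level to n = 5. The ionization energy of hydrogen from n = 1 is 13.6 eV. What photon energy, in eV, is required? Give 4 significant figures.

E_5 = −13.60/25 = −0.5440 eV and E_4 = −13.60/16 = −0.8500 eV.
The photon energy is |E_5 − E_4| = 0.3060 eV.

0.3060 eV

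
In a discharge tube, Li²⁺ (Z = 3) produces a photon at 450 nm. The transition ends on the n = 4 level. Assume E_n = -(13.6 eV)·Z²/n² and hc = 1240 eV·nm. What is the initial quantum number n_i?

The photon energy is ΔE = hc/λ = 1240 / 450 = 2.756 eV.
With Z = 3, ΔE = 122.4 × (1/n_f² − 1/n_i²), so 1/n_f² − 1/n_i² = 0.02251.
With n_f = 4: 1/n_i² = 1/16 − 0.02251 = 0.03999, so n_i ≈ 5.00.

n_i = 5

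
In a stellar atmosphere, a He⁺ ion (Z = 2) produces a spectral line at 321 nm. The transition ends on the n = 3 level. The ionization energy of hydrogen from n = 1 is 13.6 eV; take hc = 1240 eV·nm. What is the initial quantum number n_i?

The photon energy is ΔE = hc/λ = 1240 / 321 = 3.863 eV.
With Z = 2, ΔE = 54.40 × (1/n_f² − 1/n_i²), so 1/n_f² − 1/n_i² = 0.07101.
With n_f = 3: 1/n_i² = 1/9 − 0.07101 = 0.04010, so n_i ≈ 4.99.

n_i = 5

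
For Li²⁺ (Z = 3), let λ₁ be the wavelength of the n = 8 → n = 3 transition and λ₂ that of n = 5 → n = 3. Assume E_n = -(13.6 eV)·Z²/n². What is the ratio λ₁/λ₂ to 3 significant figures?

λ ∝ 1/ΔE ∝ 1/(1/n_f² − 1/n_i²), and the Z² and hc factors cancel in the ratio.
λ₁/λ₂ = (1/3² − 1/5²)/(1/3² − 1/8²) = 0.07111/0.09549 = 0.745.

0.745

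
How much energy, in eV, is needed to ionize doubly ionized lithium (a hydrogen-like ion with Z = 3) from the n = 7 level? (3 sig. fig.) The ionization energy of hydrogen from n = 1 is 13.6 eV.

2.50 eV

E_n = −13.6 Z²/n² = −122.4/n² eV for Z = 3.
E_7 = −122.4/49 = −2.50 eV, so ionization (to E = 0) requires 2.50 eV.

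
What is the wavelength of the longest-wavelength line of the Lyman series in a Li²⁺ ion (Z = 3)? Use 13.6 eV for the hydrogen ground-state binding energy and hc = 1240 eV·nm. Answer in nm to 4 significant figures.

The Lyman series terminates on n_f = 1; the first line has n_i = 1+1 = 2.
ΔE = 122.4 × (1/1² − 1/2²) = 91.80 eV.
λ = 1240 / 91.80 = 13.51 nm.

13.51 nm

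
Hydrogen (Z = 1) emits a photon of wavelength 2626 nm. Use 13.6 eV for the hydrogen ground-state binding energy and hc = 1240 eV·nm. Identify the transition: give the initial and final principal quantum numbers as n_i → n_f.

The photon energy is ΔE = hc/λ = 1240 / 2626 = 0.4722 eV.
With Z = 1, ΔE = 13.60 × (1/n_f² − 1/n_i²), so 1/n_f² − 1/n_i² = 0.03472.
Trying n_f = 4 gives 1/n_i² = 0.02778, i.e. n_i ≈ 6; this pair matches.

n_i = 6, n_f = 4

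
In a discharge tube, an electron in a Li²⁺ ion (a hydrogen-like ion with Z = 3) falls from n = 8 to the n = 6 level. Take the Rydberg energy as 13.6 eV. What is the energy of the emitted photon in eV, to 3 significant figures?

1.49 eV

The Bohr energies scale as Z², so for Z = 3: E_n = −122.4/n² eV.
E_8 = −122.4/64 = −1.913 eV and E_6 = −122.4/36 = −3.400 eV.
The photon energy is |E_8 − E_6| = 1.49 eV.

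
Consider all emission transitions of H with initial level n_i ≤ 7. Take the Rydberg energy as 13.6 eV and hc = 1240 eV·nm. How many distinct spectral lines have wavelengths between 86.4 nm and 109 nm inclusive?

5

Enumerate all n_i → n_f pairs with 1 ≤ n_f < n_i ≤ 7 and compute λ = 1240 / [13.6·1·(1/n_f² − 1/n_i²)].
Lines falling in [86.4, 109] nm: 7→1 (93.08 nm), 6→1 (93.78 nm), 5→1 (94.98 nm), 4→1 (97.25 nm), 3→1 (102.6 nm).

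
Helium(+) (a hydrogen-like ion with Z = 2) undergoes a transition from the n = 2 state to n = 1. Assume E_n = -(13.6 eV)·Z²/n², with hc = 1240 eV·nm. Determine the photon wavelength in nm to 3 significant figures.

30.4 nm

For Z = 2 the level energies scale as Z², so the effective Rydberg energy is 13.6 × 4 = 54.40 eV.
ΔE = 54.40 × (1/1² − 1/2²) = 54.40 × 0.7500 = 40.80 eV.
λ = hc/ΔE = 1240 / 40.80 = 30.4 nm.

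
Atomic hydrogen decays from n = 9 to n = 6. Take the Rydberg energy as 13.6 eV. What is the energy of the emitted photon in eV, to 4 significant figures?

E_9 = −13.60/81 = −0.1679 eV and E_6 = −13.60/36 = −0.3778 eV.
The photon energy is |E_9 − E_6| = 0.2099 eV.

0.2099 eV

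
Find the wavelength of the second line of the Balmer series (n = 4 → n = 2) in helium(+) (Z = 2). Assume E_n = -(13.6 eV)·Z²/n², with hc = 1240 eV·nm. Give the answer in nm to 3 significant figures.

122 nm

The Balmer series terminates on n_f = 2; the second line has n_i = 2+2 = 4.
ΔE = 54.40 × (1/2² − 1/4²) = 10.20 eV.
λ = 1240 / 10.20 = 122 nm.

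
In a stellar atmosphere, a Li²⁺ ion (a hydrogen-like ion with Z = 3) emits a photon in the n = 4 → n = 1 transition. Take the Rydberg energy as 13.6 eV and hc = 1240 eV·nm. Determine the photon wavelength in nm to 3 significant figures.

For Z = 3 the level energies scale as Z², so the effective Rydberg energy is 13.6 × 9 = 122.4 eV.
ΔE = 122.4 × (1/1² − 1/4²) = 122.4 × 0.9375 = 114.8 eV.
λ = hc/ΔE = 1240 / 114.8 = 10.8 nm.

10.8 nm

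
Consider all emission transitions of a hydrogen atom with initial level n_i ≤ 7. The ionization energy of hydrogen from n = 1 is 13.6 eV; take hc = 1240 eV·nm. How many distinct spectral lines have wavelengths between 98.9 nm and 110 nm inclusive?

Enumerate all n_i → n_f pairs with 1 ≤ n_f < n_i ≤ 7 and compute λ = 1240 / [13.6·1·(1/n_f² − 1/n_i²)].
Lines falling in [98.9, 110] nm: 3→1 (102.6 nm).

1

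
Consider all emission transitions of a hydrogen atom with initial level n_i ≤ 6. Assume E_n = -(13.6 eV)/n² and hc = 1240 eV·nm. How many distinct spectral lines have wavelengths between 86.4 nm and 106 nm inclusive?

4

Enumerate all n_i → n_f pairs with 1 ≤ n_f < n_i ≤ 6 and compute λ = 1240 / [13.6·1·(1/n_f² − 1/n_i²)].
Lines falling in [86.4, 106] nm: 6→1 (93.78 nm), 5→1 (94.98 nm), 4→1 (97.25 nm), 3→1 (102.6 nm).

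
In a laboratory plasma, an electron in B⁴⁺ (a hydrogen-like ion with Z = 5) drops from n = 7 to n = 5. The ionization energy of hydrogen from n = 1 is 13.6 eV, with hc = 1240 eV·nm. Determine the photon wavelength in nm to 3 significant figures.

186 nm

For Z = 5 the level energies scale as Z², so the effective Rydberg energy is 13.6 × 25 = 340.0 eV.
ΔE = 340.0 × (1/5² − 1/7²) = 340.0 × 0.01959 = 6.661 eV.
λ = hc/ΔE = 1240 / 6.661 = 186 nm.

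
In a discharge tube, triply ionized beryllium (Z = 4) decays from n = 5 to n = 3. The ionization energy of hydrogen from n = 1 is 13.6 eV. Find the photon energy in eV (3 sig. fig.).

15.5 eV

The Bohr energies scale as Z², so for Z = 4: E_n = −217.6/n² eV.
E_5 = −217.6/25 = −8.704 eV and E_3 = −217.6/9 = −24.18 eV.
The photon energy is |E_5 − E_3| = 15.5 eV.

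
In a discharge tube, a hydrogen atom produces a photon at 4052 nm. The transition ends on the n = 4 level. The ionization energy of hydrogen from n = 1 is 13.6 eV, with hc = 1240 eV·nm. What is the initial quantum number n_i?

n_i = 5

The photon energy is ΔE = hc/λ = 1240 / 4052 = 0.3060 eV.
With Z = 1, ΔE = 13.60 × (1/n_f² − 1/n_i²), so 1/n_f² − 1/n_i² = 0.02250.
With n_f = 4: 1/n_i² = 1/16 − 0.02250 = 0.04000, so n_i ≈ 5.00.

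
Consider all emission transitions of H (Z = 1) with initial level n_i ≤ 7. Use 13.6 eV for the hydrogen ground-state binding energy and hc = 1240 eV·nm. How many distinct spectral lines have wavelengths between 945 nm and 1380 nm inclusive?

3

Enumerate all n_i → n_f pairs with 1 ≤ n_f < n_i ≤ 7 and compute λ = 1240 / [13.6·1·(1/n_f² − 1/n_i²)].
Lines falling in [945, 1380] nm: 7→3 (1005 nm), 6→3 (1094 nm), 5→3 (1282 nm).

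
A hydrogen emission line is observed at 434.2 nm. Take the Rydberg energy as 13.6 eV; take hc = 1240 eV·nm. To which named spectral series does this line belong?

Balmer

ΔE = 1240/434.2 = 2.856 eV.
This matches 13.6 × (1/2² − 1/5²), so n_f = 2: the Balmer series.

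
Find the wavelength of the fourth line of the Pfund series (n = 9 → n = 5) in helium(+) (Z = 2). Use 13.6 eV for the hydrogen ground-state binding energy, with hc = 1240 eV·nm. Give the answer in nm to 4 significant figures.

824.3 nm

The Pfund series terminates on n_f = 5; the fourth line has n_i = 5+4 = 9.
ΔE = 54.40 × (1/5² − 1/9²) = 1.504 eV.
λ = 1240 / 1.504 = 824.3 nm.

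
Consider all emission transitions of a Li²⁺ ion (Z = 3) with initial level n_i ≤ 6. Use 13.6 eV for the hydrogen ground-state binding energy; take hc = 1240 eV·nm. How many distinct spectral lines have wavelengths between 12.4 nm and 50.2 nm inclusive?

3

Enumerate all n_i → n_f pairs with 1 ≤ n_f < n_i ≤ 6 and compute λ = 1240 / [13.6·9·(1/n_f² − 1/n_i²)].
Lines falling in [12.4, 50.2] nm: 2→1 (13.51 nm), 6→2 (45.59 nm), 5→2 (48.24 nm).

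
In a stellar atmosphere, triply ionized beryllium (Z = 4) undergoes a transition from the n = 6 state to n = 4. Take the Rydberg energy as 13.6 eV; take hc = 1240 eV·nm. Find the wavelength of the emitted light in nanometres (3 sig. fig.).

164 nm

For Z = 4 the level energies scale as Z², so the effective Rydberg energy is 13.6 × 16 = 217.6 eV.
ΔE = 217.6 × (1/4² − 1/6²) = 217.6 × 0.03472 = 7.556 eV.
λ = hc/ΔE = 1240 / 7.556 = 164 nm.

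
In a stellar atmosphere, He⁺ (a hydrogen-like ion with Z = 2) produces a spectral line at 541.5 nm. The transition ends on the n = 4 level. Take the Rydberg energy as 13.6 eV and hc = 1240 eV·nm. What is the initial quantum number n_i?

n_i = 7

The photon energy is ΔE = hc/λ = 1240 / 541.5 = 2.290 eV.
With Z = 2, ΔE = 54.40 × (1/n_f² − 1/n_i²), so 1/n_f² − 1/n_i² = 0.04209.
With n_f = 4: 1/n_i² = 1/16 − 0.04209 = 0.02041, so n_i ≈ 7.00.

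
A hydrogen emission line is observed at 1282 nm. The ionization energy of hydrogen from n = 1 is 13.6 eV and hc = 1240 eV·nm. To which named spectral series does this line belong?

ΔE = 1240/1282 = 0.9672 eV.
This matches 13.6 × (1/3² − 1/5²), so n_f = 3: the Paschen series.

Paschen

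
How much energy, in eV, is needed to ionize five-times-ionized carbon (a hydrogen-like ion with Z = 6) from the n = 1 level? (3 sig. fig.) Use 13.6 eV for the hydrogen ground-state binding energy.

490 eV

E_n = −13.6 Z²/n² = −489.6/n² eV for Z = 6.
E_1 = −489.6/1 = −490 eV, so ionization (to E = 0) requires 490 eV.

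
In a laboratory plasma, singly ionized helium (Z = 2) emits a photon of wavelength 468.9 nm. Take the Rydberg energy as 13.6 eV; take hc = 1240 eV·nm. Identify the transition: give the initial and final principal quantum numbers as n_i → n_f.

n_i = 4, n_f = 3

The photon energy is ΔE = hc/λ = 1240 / 468.9 = 2.644 eV.
With Z = 2, ΔE = 54.40 × (1/n_f² − 1/n_i²), so 1/n_f² − 1/n_i² = 0.04861.
Trying n_f = 3 gives 1/n_i² = 0.06250, i.e. n_i ≈ 4; this pair matches.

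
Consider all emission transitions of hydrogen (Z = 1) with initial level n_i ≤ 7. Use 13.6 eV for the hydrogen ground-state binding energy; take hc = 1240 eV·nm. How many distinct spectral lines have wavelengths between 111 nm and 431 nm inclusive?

Enumerate all n_i → n_f pairs with 1 ≤ n_f < n_i ≤ 7 and compute λ = 1240 / [13.6·1·(1/n_f² − 1/n_i²)].
Lines falling in [111, 431] nm: 2→1 (121.6 nm), 7→2 (397.1 nm), 6→2 (410.3 nm).

3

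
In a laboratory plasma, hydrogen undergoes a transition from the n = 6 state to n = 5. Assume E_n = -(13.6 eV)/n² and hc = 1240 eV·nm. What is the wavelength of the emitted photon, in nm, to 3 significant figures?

ΔE = 13.60 × (1/5² − 1/6²) = 13.60 × 0.01222 = 0.1662 eV.
λ = hc/ΔE = 1240 / 0.1662 = 7460 nm.

7460 nm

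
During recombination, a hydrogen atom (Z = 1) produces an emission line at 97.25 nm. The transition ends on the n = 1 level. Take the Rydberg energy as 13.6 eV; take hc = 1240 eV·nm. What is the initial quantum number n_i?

n_i = 4

The photon energy is ΔE = hc/λ = 1240 / 97.25 = 12.75 eV.
With Z = 1, ΔE = 13.60 × (1/n_f² − 1/n_i²), so 1/n_f² − 1/n_i² = 0.9375.
With n_f = 1: 1/n_i² = 1/1 − 0.9375 = 0.06245, so n_i ≈ 4.00.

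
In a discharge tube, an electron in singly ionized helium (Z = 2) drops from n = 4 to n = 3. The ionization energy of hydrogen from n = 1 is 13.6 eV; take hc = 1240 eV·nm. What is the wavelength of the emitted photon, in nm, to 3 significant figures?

For Z = 2 the level energies scale as Z², so the effective Rydberg energy is 13.6 × 4 = 54.40 eV.
ΔE = 54.40 × (1/3² − 1/4²) = 54.40 × 0.04861 = 2.644 eV.
λ = hc/ΔE = 1240 / 2.644 = 469 nm.

469 nm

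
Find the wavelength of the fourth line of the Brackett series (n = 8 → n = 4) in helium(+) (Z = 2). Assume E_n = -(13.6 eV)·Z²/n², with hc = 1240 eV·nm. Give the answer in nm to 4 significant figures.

486.3 nm

The Brackett series terminates on n_f = 4; the fourth line has n_i = 4+4 = 8.
ΔE = 54.40 × (1/4² − 1/8²) = 2.550 eV.
λ = 1240 / 2.550 = 486.3 nm.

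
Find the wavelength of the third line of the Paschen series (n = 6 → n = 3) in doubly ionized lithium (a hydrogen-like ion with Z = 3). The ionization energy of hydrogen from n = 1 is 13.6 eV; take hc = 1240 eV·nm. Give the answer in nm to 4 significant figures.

The Paschen series terminates on n_f = 3; the third line has n_i = 3+3 = 6.
ΔE = 122.4 × (1/3² − 1/6²) = 10.20 eV.
λ = 1240 / 10.20 = 121.6 nm.

121.6 nm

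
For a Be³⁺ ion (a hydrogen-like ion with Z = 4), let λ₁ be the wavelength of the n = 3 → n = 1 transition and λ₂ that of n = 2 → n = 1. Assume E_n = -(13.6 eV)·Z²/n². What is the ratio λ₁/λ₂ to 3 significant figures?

λ ∝ 1/ΔE ∝ 1/(1/n_f² − 1/n_i²), and the Z² and hc factors cancel in the ratio.
λ₁/λ₂ = (1/1² − 1/2²)/(1/1² − 1/3²) = 0.7500/0.8889 = 0.844.

0.844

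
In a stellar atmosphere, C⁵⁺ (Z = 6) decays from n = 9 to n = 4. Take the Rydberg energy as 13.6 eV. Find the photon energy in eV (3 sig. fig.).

24.6 eV

The Bohr energies scale as Z², so for Z = 6: E_n = −489.6/n² eV.
E_9 = −489.6/81 = −6.044 eV and E_4 = −489.6/16 = −30.60 eV.
The photon energy is |E_9 − E_4| = 24.6 eV.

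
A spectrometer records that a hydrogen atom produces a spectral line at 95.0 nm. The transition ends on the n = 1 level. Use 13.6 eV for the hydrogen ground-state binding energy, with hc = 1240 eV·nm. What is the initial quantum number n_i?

The photon energy is ΔE = hc/λ = 1240 / 95.0 = 13.05 eV.
With Z = 1, ΔE = 13.60 × (1/n_f² − 1/n_i²), so 1/n_f² − 1/n_i² = 0.9598.
With n_f = 1: 1/n_i² = 1/1 − 0.9598 = 0.04025, so n_i ≈ 4.98.

n_i = 5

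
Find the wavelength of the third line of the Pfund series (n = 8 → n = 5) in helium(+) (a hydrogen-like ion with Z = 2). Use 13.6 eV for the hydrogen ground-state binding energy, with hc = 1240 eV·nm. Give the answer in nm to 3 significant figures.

The Pfund series terminates on n_f = 5; the third line has n_i = 5+3 = 8.
ΔE = 54.40 × (1/5² − 1/8²) = 1.326 eV.
λ = 1240 / 1.326 = 935 nm.

935 nm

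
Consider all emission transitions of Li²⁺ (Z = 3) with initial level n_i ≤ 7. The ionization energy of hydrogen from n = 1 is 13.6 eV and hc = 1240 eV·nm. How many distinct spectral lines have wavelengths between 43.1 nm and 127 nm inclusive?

7

Enumerate all n_i → n_f pairs with 1 ≤ n_f < n_i ≤ 7 and compute λ = 1240 / [13.6·9·(1/n_f² − 1/n_i²)].
Lines falling in [43.1, 127] nm: 7→2 (44.12 nm), 6→2 (45.59 nm), 5→2 (48.24 nm), 4→2 (54.03 nm), 3→2 (72.94 nm), 7→3 (111.7 nm), 6→3 (121.6 nm).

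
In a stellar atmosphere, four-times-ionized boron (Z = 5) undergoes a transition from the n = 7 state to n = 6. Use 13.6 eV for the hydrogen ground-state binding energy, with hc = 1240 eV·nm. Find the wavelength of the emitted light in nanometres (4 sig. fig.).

494.9 nm

For Z = 5 the level energies scale as Z², so the effective Rydberg energy is 13.6 × 25 = 340.0 eV.
ΔE = 340.0 × (1/6² − 1/7²) = 340.0 × 0.007370 = 2.506 eV.
λ = hc/ΔE = 1240 / 2.506 = 494.9 nm.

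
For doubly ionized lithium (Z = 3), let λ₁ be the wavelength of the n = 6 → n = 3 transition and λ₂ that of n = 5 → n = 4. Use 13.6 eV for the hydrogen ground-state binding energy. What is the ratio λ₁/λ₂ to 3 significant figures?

0.270

λ ∝ 1/ΔE ∝ 1/(1/n_f² − 1/n_i²), and the Z² and hc factors cancel in the ratio.
λ₁/λ₂ = (1/4² − 1/5²)/(1/3² − 1/6²) = 0.02250/0.08333 = 0.270.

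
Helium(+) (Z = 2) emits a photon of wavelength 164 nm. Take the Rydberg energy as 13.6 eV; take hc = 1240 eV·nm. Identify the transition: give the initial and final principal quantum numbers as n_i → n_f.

The photon energy is ΔE = hc/λ = 1240 / 164 = 7.561 eV.
With Z = 2, ΔE = 54.40 × (1/n_f² − 1/n_i²), so 1/n_f² − 1/n_i² = 0.1390.
Trying n_f = 2 gives 1/n_i² = 0.1110, i.e. n_i ≈ 3; this pair matches.

n_i = 3, n_f = 2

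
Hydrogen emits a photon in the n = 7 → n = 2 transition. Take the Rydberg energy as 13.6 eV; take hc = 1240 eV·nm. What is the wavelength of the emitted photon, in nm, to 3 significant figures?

ΔE = 13.60 × (1/2² − 1/7²) = 13.60 × 0.2296 = 3.122 eV.
λ = hc/ΔE = 1240 / 3.122 = 397 nm.
This line belongs to the Balmer series.

397 nm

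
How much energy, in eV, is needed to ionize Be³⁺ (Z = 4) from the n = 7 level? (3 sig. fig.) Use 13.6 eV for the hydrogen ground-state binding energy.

4.44 eV

E_n = −13.6 Z²/n² = −217.6/n² eV for Z = 4.
E_7 = −217.6/49 = −4.44 eV, so ionization (to E = 0) requires 4.44 eV.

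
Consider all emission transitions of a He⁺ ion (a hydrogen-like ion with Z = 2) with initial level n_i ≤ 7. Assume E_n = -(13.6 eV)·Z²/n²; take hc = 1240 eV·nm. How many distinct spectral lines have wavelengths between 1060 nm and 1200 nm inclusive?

1

Enumerate all n_i → n_f pairs with 1 ≤ n_f < n_i ≤ 7 and compute λ = 1240 / [13.6·4·(1/n_f² − 1/n_i²)].
Lines falling in [1060, 1200] nm: 7→5 (1163 nm).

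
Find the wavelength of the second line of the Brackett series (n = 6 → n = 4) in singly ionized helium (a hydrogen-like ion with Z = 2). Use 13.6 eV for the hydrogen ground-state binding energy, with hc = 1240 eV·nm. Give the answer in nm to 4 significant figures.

656.5 nm

The Brackett series terminates on n_f = 4; the second line has n_i = 4+2 = 6.
ΔE = 54.40 × (1/4² − 1/6²) = 1.889 eV.
λ = 1240 / 1.889 = 656.5 nm.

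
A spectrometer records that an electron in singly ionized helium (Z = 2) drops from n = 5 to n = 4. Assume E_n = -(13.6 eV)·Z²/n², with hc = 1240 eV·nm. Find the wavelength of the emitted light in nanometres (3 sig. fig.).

For Z = 2 the level energies scale as Z², so the effective Rydberg energy is 13.6 × 4 = 54.40 eV.
ΔE = 54.40 × (1/4² − 1/5²) = 54.40 × 0.02250 = 1.224 eV.
λ = hc/ΔE = 1240 / 1.224 = 1010 nm.

1010 nm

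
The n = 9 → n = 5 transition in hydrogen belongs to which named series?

The series is set by the lower level: n_f = 5 is the Pfund series.

Pfund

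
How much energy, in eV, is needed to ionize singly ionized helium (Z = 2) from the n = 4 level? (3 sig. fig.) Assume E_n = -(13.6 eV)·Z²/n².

3.40 eV

E_n = −13.6 Z²/n² = −54.40/n² eV for Z = 2.
E_4 = −54.40/16 = −3.40 eV, so ionization (to E = 0) requires 3.40 eV.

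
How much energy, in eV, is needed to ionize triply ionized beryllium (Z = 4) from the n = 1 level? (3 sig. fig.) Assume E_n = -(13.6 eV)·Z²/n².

E_n = −13.6 Z²/n² = −217.6/n² eV for Z = 4.
E_1 = −217.6/1 = −218 eV, so ionization (to E = 0) requires 218 eV.

218 eV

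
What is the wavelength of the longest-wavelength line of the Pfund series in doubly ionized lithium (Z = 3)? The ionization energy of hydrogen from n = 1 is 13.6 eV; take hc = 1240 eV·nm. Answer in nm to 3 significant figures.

The Pfund series terminates on n_f = 5; the first line has n_i = 5+1 = 6.
ΔE = 122.4 × (1/5² − 1/6²) = 1.496 eV.
λ = 1240 / 1.496 = 829 nm.

829 nm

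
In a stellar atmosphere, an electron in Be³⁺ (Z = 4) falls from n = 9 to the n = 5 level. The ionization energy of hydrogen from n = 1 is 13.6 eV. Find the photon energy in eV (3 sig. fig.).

The Bohr energies scale as Z², so for Z = 4: E_n = −217.6/n² eV.
E_9 = −217.6/81 = −2.686 eV and E_5 = −217.6/25 = −8.704 eV.
The photon energy is |E_9 − E_5| = 6.02 eV.

6.02 eV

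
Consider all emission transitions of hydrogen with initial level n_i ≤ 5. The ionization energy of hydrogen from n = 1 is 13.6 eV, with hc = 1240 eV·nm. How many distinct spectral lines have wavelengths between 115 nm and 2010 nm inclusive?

Enumerate all n_i → n_f pairs with 1 ≤ n_f < n_i ≤ 5 and compute λ = 1240 / [13.6·1·(1/n_f² − 1/n_i²)].
Lines falling in [115, 2010] nm: 2→1 (121.6 nm), 5→2 (434.2 nm), 4→2 (486.3 nm), 3→2 (656.5 nm), 5→3 (1282 nm), 4→3 (1876 nm).

6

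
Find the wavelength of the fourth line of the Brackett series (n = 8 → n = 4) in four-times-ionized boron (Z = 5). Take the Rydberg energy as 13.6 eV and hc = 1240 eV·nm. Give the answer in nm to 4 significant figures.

77.80 nm

The Brackett series terminates on n_f = 4; the fourth line has n_i = 4+4 = 8.
ΔE = 340.0 × (1/4² − 1/8²) = 15.94 eV.
λ = 1240 / 15.94 = 77.80 nm.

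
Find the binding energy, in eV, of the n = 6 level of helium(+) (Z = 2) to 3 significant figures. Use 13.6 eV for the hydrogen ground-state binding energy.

1.51 eV

E_n = −13.6 Z²/n² = −54.40/n² eV for Z = 2.
E_6 = −54.40/36 = −1.51 eV, so ionization (to E = 0) requires 1.51 eV.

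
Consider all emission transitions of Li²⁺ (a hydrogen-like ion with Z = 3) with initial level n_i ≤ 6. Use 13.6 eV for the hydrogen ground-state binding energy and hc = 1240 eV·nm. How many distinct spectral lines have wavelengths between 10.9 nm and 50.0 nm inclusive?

Enumerate all n_i → n_f pairs with 1 ≤ n_f < n_i ≤ 6 and compute λ = 1240 / [13.6·9·(1/n_f² − 1/n_i²)].
Lines falling in [10.9, 50.0] nm: 3→1 (11.40 nm), 2→1 (13.51 nm), 6→2 (45.59 nm), 5→2 (48.24 nm).

4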